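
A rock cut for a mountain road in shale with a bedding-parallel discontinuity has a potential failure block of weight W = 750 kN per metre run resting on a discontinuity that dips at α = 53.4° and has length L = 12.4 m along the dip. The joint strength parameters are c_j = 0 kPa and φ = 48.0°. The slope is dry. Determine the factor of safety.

Resolving the block weight along and normal to the plane and applying the Mohr–Coulomb strength on the joint:
N' = W cosα = 750·cos53.4° = 447.2 kN/m
Driving force T = W sinα = 750·sin53.4° = 602.1 kN/m
Resisting force R = c_j·L + N'·tanφ = 0·12.4 + 447.2·tan48.0° = 0.0 + 496.6 = 496.6 kN/m
FS = R / T = 496.6 / 602.1 = 0.825

FS = 0.82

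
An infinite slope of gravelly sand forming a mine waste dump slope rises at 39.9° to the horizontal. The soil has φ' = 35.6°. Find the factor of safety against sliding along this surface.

FS = 0.86

For a dry cohesionless infinite slope the factor of safety is FS = tanφ' / tanβ.
FS = tan35.6° / tan39.9° = 0.7159 / 0.8361 = 0.856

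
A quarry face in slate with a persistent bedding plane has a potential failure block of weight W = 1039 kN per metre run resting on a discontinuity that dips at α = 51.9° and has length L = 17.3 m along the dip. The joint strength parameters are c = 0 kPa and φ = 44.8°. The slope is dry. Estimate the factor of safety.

Resolving the block weight along and normal to the plane and applying the Mohr–Coulomb strength on the joint:
N' = W cosα = 1039·cos51.9° = 641.1 kN/m
Driving force T = W sinα = 1039·sin51.9° = 817.6 kN/m
Resisting force R = c·L + N'·tanφ = 0·17.3 + 641.1·tan44.8° = 0.0 + 636.6 = 636.6 kN/m
FS = R / T = 636.6 / 817.6 = 0.779

FS = 0.78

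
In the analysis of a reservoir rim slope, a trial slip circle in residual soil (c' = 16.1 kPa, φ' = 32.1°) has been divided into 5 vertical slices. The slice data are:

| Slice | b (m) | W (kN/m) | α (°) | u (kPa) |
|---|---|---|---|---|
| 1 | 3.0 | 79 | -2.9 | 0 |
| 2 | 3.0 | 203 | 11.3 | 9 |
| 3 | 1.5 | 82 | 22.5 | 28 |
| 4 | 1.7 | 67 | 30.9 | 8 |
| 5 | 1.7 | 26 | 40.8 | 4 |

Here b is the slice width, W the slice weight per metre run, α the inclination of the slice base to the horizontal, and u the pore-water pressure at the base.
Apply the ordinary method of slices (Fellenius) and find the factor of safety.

FS = 3.38

Ordinary method of slices: FS = Σ[c'·Δl_i + (W_i cosα_i − u_i·Δl_i)·tanφ'] / Σ W_i sinα_i, with Δl_i = b_i / cosα_i.
Slice 1: Δl = 3.0/cos(-2.9°) = 3.004 m; N'_1 = 79·cos(-2.9°) − 0·3.004 = 78.9; c'Δl = 48.36; W sinα = -4.0
Slice 2: Δl = 3.0/cos11.3° = 3.059 m; N'_2 = 203·cos11.3° − 9·3.059 = 171.5; c'Δl = 49.25; W sinα = 39.8
Slice 3: Δl = 1.5/cos22.5° = 1.624 m; N'_3 = 82·cos22.5° − 28·1.624 = 30.3; c'Δl = 26.14; W sinα = 31.4
Slice 4: Δl = 1.7/cos30.9° = 1.981 m; N'_4 = 67·cos30.9° − 8·1.981 = 41.6; c'Δl = 31.90; W sinα = 34.4
Slice 5: Δl = 1.7/cos40.8° = 2.246 m; N'_5 = 26·cos40.8° − 4·2.246 = 10.7; c'Δl = 36.16; W sinα = 17.0
Σc'Δl = 191.8 kN/m; ΣN' = 333.1 kN/m; ΣW sinα = 118.6 kN/m
Resisting = 191.8 + 333.1·tan32.1° = 191.8 + 208.9 = 400.7 kN/m
FS = 400.7 / 118.6 = 3.380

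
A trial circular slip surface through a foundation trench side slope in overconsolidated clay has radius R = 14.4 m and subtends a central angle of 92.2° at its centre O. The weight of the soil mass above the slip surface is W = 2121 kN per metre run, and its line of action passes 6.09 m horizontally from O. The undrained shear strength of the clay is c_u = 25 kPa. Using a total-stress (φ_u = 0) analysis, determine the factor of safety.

Taking moments about the centre O, the resisting moment is provided by the undrained shear strength acting along the arc:
Arc length L_a = R·θ = 14.4·(92.2°·π/180) = 14.4·1.6092 = 23.17 m
M_R = c_u·L_a·R = 25·23.17·14.4 = 8342.1 kN·m/m
M_D = W·d = 2121·6.09 = 12916.9 kN·m/m
FS = M_R / M_D = 8342.1 / 12916.9 = 0.646

FS = 0.65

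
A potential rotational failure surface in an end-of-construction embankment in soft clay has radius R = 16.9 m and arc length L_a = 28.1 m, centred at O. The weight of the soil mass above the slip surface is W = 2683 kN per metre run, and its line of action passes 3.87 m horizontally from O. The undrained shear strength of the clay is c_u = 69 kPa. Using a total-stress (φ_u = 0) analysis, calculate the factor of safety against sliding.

Taking moments about the centre O, the resisting moment is provided by the undrained shear strength acting along the arc:
M_R = c_u·L_a·R = 69·28.10·16.9 = 32767.4 kN·m/m
M_D = W·d = 2683·3.87 = 10383.2 kN·m/m
FS = M_R / M_D = 32767.4 / 10383.2 = 3.156

FS = 3.16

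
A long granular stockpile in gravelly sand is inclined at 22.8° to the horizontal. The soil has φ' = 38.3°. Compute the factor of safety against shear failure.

For a dry cohesionless infinite slope the factor of safety is FS = tanφ' / tanβ.
FS = tan38.3° / tan22.8° = 0.7898 / 0.4204 = 1.879

FS = 1.88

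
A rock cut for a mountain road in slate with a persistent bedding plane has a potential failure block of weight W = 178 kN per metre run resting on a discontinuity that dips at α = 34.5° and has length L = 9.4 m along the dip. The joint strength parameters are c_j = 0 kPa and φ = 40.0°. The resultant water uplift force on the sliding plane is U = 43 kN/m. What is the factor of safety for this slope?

FS = 0.86

Resolving the block weight along and normal to the plane and applying the Mohr–Coulomb strength on the joint:
N' = W cosα − U = 178·cos34.5° − 43 = 103.7 kN/m
Driving force T = W sinα = 178·sin34.5° = 100.8 kN/m
Resisting force R = c_j·L + N'·tanφ = 0·9.4 + 103.7·tan40.0° = 0.0 + 87.0 = 87.0 kN/m
FS = R / T = 87.0 / 100.8 = 0.863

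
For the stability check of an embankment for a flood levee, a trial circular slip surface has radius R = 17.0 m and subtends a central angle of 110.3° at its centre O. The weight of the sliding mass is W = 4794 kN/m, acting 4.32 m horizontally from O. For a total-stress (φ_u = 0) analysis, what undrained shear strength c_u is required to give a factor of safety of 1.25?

FS = c_u·L_a·R / (W·d), so c_u = FS·W·d / (L_a·R).
Arc length L_a = R·θ = 17.0·(110.3°·π/180) = 17.0·1.9251 = 32.73 m
c_u = 1.25·4794·4.32 / (32.73·17.0) = 25887.6 / 556.35 = 46.53 kPa

c_u = 46.5 kPa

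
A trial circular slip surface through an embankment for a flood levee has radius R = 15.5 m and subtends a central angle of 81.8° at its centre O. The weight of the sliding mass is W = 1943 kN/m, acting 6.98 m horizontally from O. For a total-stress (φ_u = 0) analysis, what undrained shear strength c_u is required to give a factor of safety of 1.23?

c_u = 48.6 kPa

FS = c_u·L_a·R / (W·d), so c_u = FS·W·d / (L_a·R).
Arc length L_a = R·θ = 15.5·(81.8°·π/180) = 15.5·1.4277 = 22.13 m
c_u = 1.23·1943·6.98 / (22.13·15.5) = 16681.4 / 343.00 = 48.63 kPa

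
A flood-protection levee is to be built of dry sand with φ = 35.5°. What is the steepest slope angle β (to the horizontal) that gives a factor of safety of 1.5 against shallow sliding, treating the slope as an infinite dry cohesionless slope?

For an infinite dry cohesionless slope FS = tanφ/tanβ, so tanβ = tanφ / FS.
tanβ = tan35.5° / 1.5 = 0.7133 / 1.5 = 0.4755
β = arctan(0.4755) = 25.43°

β = 25.4°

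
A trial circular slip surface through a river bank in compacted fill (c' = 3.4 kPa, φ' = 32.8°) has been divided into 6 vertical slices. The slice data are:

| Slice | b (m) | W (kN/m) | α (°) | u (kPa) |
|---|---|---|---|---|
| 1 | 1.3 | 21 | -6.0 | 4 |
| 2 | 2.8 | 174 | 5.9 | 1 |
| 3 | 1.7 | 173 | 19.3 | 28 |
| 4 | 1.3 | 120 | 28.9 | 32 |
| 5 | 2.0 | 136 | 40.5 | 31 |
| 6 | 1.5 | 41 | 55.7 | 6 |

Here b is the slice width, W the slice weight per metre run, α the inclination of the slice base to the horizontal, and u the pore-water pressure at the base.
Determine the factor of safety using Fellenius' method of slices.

FS = 1.15

Ordinary method of slices: FS = Σ[c'·Δl_i + (W_i cosα_i − u_i·Δl_i)·tanφ'] / Σ W_i sinα_i, with Δl_i = b_i / cosα_i.
Slice 1: Δl = 1.3/cos(-6.0°) = 1.307 m; N'_1 = 21·cos(-6.0°) − 4·1.307 = 15.7; c'Δl = 4.44; W sinα = -2.2
Slice 2: Δl = 2.8/cos5.9° = 2.815 m; N'_2 = 174·cos5.9° − 1·2.815 = 170.3; c'Δl = 9.57; W sinα = 17.9
Slice 3: Δl = 1.7/cos19.3° = 1.801 m; N'_3 = 173·cos19.3° − 28·1.801 = 112.8; c'Δl = 6.12; W sinα = 57.2
Slice 4: Δl = 1.3/cos28.9° = 1.485 m; N'_4 = 120·cos28.9° − 32·1.485 = 57.5; c'Δl = 5.05; W sinα = 58.0
Slice 5: Δl = 2.0/cos40.5° = 2.630 m; N'_5 = 136·cos40.5° − 31·2.630 = 21.9; c'Δl = 8.94; W sinα = 88.3
Slice 6: Δl = 1.5/cos55.7° = 2.662 m; N'_6 = 41·cos55.7° − 6·2.662 = 7.1; c'Δl = 9.05; W sinα = 33.9
Σc'Δl = 43.2 kN/m; ΣN' = 385.3 kN/m; ΣW sinα = 253.1 kN/m
Resisting = 43.2 + 385.3·tan32.8° = 43.2 + 248.3 = 291.5 kN/m
FS = 291.5 / 253.1 = 1.152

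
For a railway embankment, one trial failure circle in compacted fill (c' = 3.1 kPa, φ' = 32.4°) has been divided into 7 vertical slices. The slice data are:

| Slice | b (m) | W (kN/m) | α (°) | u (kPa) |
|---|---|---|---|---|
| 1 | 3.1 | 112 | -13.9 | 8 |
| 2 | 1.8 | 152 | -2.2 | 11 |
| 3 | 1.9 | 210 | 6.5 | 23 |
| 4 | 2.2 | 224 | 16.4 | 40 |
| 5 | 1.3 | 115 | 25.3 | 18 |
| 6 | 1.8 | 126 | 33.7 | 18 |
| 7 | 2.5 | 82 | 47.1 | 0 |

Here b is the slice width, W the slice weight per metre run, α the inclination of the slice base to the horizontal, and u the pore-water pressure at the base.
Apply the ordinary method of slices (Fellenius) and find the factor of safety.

FS = 2.13

Ordinary method of slices: FS = Σ[c'·Δl_i + (W_i cosα_i − u_i·Δl_i)·tanφ'] / Σ W_i sinα_i, with Δl_i = b_i / cosα_i.
Slice 1: Δl = 3.1/cos(-13.9°) = 3.194 m; N'_1 = 112·cos(-13.9°) − 8·3.194 = 83.2; c'Δl = 9.90; W sinα = -26.9
Slice 2: Δl = 1.8/cos(-2.2°) = 1.801 m; N'_2 = 152·cos(-2.2°) − 11·1.801 = 132.1; c'Δl = 5.58; W sinα = -5.8
Slice 3: Δl = 1.9/cos6.5° = 1.912 m; N'_3 = 210·cos6.5° − 23·1.912 = 164.7; c'Δl = 5.93; W sinα = 23.8
Slice 4: Δl = 2.2/cos16.4° = 2.293 m; N'_4 = 224·cos16.4° − 40·2.293 = 123.2; c'Δl = 7.11; W sinα = 63.2
Slice 5: Δl = 1.3/cos25.3° = 1.438 m; N'_5 = 115·cos25.3° − 18·1.438 = 78.1; c'Δl = 4.46; W sinα = 49.1
Slice 6: Δl = 1.8/cos33.7° = 2.164 m; N'_6 = 126·cos33.7° − 18·2.164 = 65.9; c'Δl = 6.71; W sinα = 69.9
Slice 7: Δl = 2.5/cos47.1° = 3.673 m; N'_7 = 82·cos47.1° − 0·3.673 = 55.8; c'Δl = 11.38; W sinα = 60.1
Σc'Δl = 51.1 kN/m; ΣN' = 702.9 kN/m; ΣW sinα = 233.4 kN/m
Resisting = 51.1 + 702.9·tan32.4° = 51.1 + 446.0 = 497.1 kN/m
FS = 497.1 / 233.4 = 2.130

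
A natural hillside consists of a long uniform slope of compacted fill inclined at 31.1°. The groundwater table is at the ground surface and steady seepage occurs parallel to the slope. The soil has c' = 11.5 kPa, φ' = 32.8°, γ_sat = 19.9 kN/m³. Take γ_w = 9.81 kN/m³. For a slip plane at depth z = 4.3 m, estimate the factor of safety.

FS = 0.85

With seepage parallel to the slope and the water table at the surface, the effective normal stress on the slip plane uses the buoyant unit weight γ' = γ_sat − γ_w while the driving shear stress uses γ_sat:
FS = [c' + γ' z cos²β tanφ'] / [γ_sat z sinβ cosβ]
γ' = 19.9 − 9.81 = 10.09 kN/m³
Numerator = 11.5 + 10.09·4.3·cos²31.1°·tan32.8° = 11.5 + 10.09·4.3·0.7332·0.6445 = 32.001 kPa
Denominator = 19.9·4.3·sin31.1°·cos31.1° = 19.9·4.3·0.5165·0.8563 = 37.847 kPa
FS = 32.001 / 37.847 = 0.846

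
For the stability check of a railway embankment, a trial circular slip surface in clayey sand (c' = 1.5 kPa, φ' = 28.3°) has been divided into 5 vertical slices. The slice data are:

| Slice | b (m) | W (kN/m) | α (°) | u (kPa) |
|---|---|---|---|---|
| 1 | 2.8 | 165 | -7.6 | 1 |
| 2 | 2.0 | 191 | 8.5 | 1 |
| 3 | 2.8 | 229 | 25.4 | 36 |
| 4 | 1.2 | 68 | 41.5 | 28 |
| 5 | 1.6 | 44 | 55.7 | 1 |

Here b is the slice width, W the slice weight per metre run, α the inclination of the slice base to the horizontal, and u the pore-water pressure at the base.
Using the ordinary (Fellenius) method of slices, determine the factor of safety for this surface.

Ordinary method of slices: FS = Σ[c'·Δl_i + (W_i cosα_i − u_i·Δl_i)·tanφ'] / Σ W_i sinα_i, with Δl_i = b_i / cosα_i.
Slice 1: Δl = 2.8/cos(-7.6°) = 2.825 m; N'_1 = 165·cos(-7.6°) − 1·2.825 = 160.7; c'Δl = 4.24; W sinα = -21.8
Slice 2: Δl = 2.0/cos8.5° = 2.022 m; N'_2 = 191·cos8.5° − 1·2.022 = 186.9; c'Δl = 3.03; W sinα = 28.2
Slice 3: Δl = 2.8/cos25.4° = 3.100 m; N'_3 = 229·cos25.4° − 36·3.100 = 95.3; c'Δl = 4.65; W sinα = 98.2
Slice 4: Δl = 1.2/cos41.5° = 1.602 m; N'_4 = 68·cos41.5° − 28·1.602 = 6.1; c'Δl = 2.40; W sinα = 45.1
Slice 5: Δl = 1.6/cos55.7° = 2.839 m; N'_5 = 44·cos55.7° − 1·2.839 = 22.0; c'Δl = 4.26; W sinα = 36.3
Σc'Δl = 18.6 kN/m; ΣN' = 470.9 kN/m; ΣW sinα = 186.0 kN/m
Resisting = 18.6 + 470.9·tan28.3° = 18.6 + 253.6 = 272.1 kN/m
FS = 272.1 / 186.0 = 1.463

FS = 1.46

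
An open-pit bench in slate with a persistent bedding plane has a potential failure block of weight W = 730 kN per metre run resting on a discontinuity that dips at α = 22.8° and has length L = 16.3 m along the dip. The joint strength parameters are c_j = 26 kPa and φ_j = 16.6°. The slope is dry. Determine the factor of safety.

FS = 2.21

Resolving the block weight along and normal to the plane and applying the Mohr–Coulomb strength on the joint:
N' = W cosα = 730·cos22.8° = 673.0 kN/m
Driving force T = W sinα = 730·sin22.8° = 282.9 kN/m
Resisting force R = c_j·L + N'·tanφ_j = 26·16.3 + 673.0·tan16.6° = 423.8 + 200.6 = 624.4 kN/m
FS = R / T = 624.4 / 282.9 = 2.207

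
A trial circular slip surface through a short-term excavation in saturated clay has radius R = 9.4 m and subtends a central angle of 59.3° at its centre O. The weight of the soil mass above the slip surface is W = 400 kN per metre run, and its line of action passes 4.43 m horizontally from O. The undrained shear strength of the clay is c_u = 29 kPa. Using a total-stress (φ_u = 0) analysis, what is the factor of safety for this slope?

FS = 1.50

Taking moments about the centre O, the resisting moment is provided by the undrained shear strength acting along the arc:
Arc length L_a = R·θ = 9.4·(59.3°·π/180) = 9.4·1.0350 = 9.73 m
M_R = c_u·L_a·R = 29·9.73·9.4 = 2652.1 kN·m/m
M_D = W·d = 400·4.43 = 1772.0 kN·m/m
FS = M_R / M_D = 2652.1 / 1772.0 = 1.497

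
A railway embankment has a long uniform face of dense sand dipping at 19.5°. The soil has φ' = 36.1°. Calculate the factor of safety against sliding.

FS = 2.06

For a dry cohesionless infinite slope the factor of safety is FS = tanφ' / tanβ.
FS = tan36.1° / tan19.5° = 0.7292 / 0.3541 = 2.059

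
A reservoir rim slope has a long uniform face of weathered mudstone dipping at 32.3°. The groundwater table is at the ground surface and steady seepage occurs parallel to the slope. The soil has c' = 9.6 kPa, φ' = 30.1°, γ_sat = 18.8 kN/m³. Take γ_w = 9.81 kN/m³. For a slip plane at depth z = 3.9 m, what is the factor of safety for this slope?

With seepage parallel to the slope and the water table at the surface, the effective normal stress on the slip plane uses the buoyant unit weight γ' = γ_sat − γ_w while the driving shear stress uses γ_sat:
FS = [c' + γ' z cos²β tanφ'] / [γ_sat z sinβ cosβ]
γ' = 18.8 − 9.81 = 8.99 kN/m³
Numerator = 9.6 + 8.99·3.9·cos²32.3°·tan30.1° = 9.6 + 8.99·3.9·0.7145·0.5797 = 24.121 kPa
Denominator = 18.8·3.9·sin32.3°·cos32.3° = 18.8·3.9·0.5344·0.8453 = 33.116 kPa
FS = 24.121 / 33.116 = 0.728

FS = 0.73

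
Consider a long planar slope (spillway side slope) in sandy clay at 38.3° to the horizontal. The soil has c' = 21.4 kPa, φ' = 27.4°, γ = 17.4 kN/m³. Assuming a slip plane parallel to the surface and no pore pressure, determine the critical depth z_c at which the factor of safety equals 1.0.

z_c = 7.36 m

Setting FS = 1.00 in FS = [c' + γz cos²β tanφ'] / [γz sinβ cosβ] and solving for z:
z = c' / [γ cosβ (FS·sinβ − cosβ·tanφ')]
  = 21.4 / [17.4·cos38.3°·(1.00·sin38.3° − cos38.3°·tan27.4°)]
  = 21.4 / [17.4·0.7848·(1.00·0.6198 − 0.7848·0.5184)]
  = 21.4 / 2.9084 = 7.358 m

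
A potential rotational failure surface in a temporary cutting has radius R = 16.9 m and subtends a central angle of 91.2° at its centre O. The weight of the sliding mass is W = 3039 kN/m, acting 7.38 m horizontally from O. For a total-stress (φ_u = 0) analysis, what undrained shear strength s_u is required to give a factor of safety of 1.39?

FS = s_u·L_a·R / (W·d), so s_u = FS·W·d / (L_a·R).
Arc length L_a = R·θ = 16.9·(91.2°·π/180) = 16.9·1.5917 = 26.90 m
s_u = 1.39·3039·7.38 / (26.90·16.9) = 31174.7 / 454.62 = 68.57 kPa

s_u = 68.6 kPa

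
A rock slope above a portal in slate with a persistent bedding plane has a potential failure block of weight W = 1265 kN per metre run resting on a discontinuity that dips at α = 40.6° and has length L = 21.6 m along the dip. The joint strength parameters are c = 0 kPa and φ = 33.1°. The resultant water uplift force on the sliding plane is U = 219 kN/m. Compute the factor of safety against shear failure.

Resolving the block weight along and normal to the plane and applying the Mohr–Coulomb strength on the joint:
N' = W cosα − U = 1265·cos40.6° − 219 = 741.5 kN/m
Driving force T = W sinα = 1265·sin40.6° = 823.2 kN/m
Resisting force R = c·L + N'·tanφ = 0·21.6 + 741.5·tan33.1° = 0.0 + 483.4 = 483.4 kN/m
FS = R / T = 483.4 / 823.2 = 0.587

FS = 0.59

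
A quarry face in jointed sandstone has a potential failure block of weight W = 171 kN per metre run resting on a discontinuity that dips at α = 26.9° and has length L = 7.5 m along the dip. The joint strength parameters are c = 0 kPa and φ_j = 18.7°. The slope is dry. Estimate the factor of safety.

Resolving the block weight along and normal to the plane and applying the Mohr–Coulomb strength on the joint:
N' = W cosα = 171·cos26.9° = 152.5 kN/m
Driving force T = W sinα = 171·sin26.9° = 77.4 kN/m
Resisting force R = c·L + N'·tanφ_j = 0·7.5 + 152.5·tan18.7° = 0.0 + 51.6 = 51.6 kN/m
FS = R / T = 51.6 / 77.4 = 0.667

FS = 0.67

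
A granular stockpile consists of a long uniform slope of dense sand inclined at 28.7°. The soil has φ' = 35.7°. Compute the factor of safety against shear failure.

For a dry cohesionless infinite slope the factor of safety is FS = tanφ' / tanβ.
FS = tan35.7° / tan28.7° = 0.7186 / 0.5475 = 1.313

FS = 1.31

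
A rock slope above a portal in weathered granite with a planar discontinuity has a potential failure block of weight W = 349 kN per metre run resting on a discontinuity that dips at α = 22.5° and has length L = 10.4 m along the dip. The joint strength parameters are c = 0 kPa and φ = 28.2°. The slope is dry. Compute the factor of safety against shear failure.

Resolving the block weight along and normal to the plane and applying the Mohr–Coulomb strength on the joint:
N' = W cosα = 349·cos22.5° = 322.4 kN/m
Driving force T = W sinα = 349·sin22.5° = 133.6 kN/m
Resisting force R = c·L + N'·tanφ = 0·10.4 + 322.4·tan28.2° = 0.0 + 172.9 = 172.9 kN/m
FS = R / T = 172.9 / 133.6 = 1.294

FS = 1.29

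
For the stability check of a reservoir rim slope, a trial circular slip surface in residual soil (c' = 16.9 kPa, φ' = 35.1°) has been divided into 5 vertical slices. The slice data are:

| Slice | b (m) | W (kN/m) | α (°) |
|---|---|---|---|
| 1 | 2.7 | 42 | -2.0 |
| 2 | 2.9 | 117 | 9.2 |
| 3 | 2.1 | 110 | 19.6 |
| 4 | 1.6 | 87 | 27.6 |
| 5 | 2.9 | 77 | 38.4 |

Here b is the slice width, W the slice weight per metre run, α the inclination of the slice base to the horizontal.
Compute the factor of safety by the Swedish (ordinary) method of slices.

Ordinary method of slices: FS = Σ[c'·Δl_i + (W_i cosα_i)·tanφ'] / Σ W_i sinα_i, with Δl_i = b_i / cosα_i.
Slice 1: Δl = 2.7/cos(-2.0°) = 2.702 m; N'_1 = 42·cos(-2.0°) = 42.0; c'Δl = 45.66; W sinα = -1.5
Slice 2: Δl = 2.9/cos9.2° = 2.938 m; N'_2 = 117·cos9.2° = 115.5; c'Δl = 49.65; W sinα = 18.7
Slice 3: Δl = 2.1/cos19.6° = 2.229 m; N'_3 = 110·cos19.6° = 103.6; c'Δl = 37.67; W sinα = 36.9
Slice 4: Δl = 1.6/cos27.6° = 1.805 m; N'_4 = 87·cos27.6° = 77.1; c'Δl = 30.51; W sinα = 40.3
Slice 5: Δl = 2.9/cos38.4° = 3.700 m; N'_5 = 77·cos38.4° = 60.3; c'Δl = 62.54; W sinα = 47.8
Σc'Δl = 226.0 kN/m; ΣN' = 398.5 kN/m; ΣW sinα = 142.3 kN/m
Resisting = 226.0 + 398.5·tan35.1° = 226.0 + 280.1 = 506.1 kN/m
FS = 506.1 / 142.3 = 3.557

FS = 3.56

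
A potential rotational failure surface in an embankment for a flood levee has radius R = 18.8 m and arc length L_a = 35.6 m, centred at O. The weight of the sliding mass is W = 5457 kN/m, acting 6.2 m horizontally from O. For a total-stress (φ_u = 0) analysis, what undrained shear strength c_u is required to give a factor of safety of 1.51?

c_u = 76.3 kPa

FS = c_u·L_a·R / (W·d), so c_u = FS·W·d / (L_a·R).
c_u = 1.51·5457·6.2 / (35.60·18.8) = 51088.4 / 669.28 = 76.33 kPa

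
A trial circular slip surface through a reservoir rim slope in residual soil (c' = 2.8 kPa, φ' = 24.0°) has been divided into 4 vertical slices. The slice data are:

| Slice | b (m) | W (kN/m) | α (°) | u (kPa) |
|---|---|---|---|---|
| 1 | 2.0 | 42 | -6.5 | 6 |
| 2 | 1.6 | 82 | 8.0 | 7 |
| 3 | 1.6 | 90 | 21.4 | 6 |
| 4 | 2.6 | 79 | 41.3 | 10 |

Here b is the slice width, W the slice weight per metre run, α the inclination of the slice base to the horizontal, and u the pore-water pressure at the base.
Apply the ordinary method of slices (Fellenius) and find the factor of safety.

FS = 1.23

Ordinary method of slices: FS = Σ[c'·Δl_i + (W_i cosα_i − u_i·Δl_i)·tanφ'] / Σ W_i sinα_i, with Δl_i = b_i / cosα_i.
Slice 1: Δl = 2.0/cos(-6.5°) = 2.013 m; N'_1 = 42·cos(-6.5°) − 6·2.013 = 29.7; c'Δl = 5.64; W sinα = -4.8
Slice 2: Δl = 1.6/cos8.0° = 1.616 m; N'_2 = 82·cos8.0° − 7·1.616 = 69.9; c'Δl = 4.52; W sinα = 11.4
Slice 3: Δl = 1.6/cos21.4° = 1.718 m; N'_3 = 90·cos21.4° − 6·1.718 = 73.5; c'Δl = 4.81; W sinα = 32.8
Slice 4: Δl = 2.6/cos41.3° = 3.461 m; N'_4 = 79·cos41.3° − 10·3.461 = 24.7; c'Δl = 9.69; W sinα = 52.1
Σc'Δl = 24.7 kN/m; ΣN' = 197.8 kN/m; ΣW sinα = 91.6 kN/m
Resisting = 24.7 + 197.8·tan24.0° = 24.7 + 88.1 = 112.7 kN/m
FS = 112.7 / 91.6 = 1.230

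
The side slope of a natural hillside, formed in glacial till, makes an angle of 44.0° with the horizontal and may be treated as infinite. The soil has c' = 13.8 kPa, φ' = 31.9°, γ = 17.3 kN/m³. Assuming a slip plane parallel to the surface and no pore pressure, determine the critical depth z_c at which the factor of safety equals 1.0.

Setting FS = 1.00 in FS = [c' + γz cos²β tanφ'] / [γz sinβ cosβ] and solving for z:
z = c' / [γ cosβ (FS·sinβ − cosβ·tanφ')]
  = 13.8 / [17.3·cos44.0°·(1.00·sin44.0° − cos44.0°·tan31.9°)]
  = 13.8 / [17.3·0.7193·(1.00·0.6947 − 0.7193·0.6224)]
  = 13.8 / 3.0727 = 4.491 m

z_c = 4.49 m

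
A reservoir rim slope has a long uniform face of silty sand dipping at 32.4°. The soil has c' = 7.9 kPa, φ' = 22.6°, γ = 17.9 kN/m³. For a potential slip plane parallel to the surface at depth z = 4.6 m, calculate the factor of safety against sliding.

For an infinite slope with a slip plane parallel to the surface (no pore pressure): FS = [c' + γz cos²β tanφ'] / [γz sinβ cosβ].
γz = 17.9·4.6 = 82.34 kN/m²
Numerator = 7.9 + 82.34·cos²32.4°·tan22.6° = 7.9 + 82.34·0.7129·0.4163 = 32.334 kPa
Denominator = 82.34·sin32.4°·cos32.4° = 82.34·0.5358·0.8443 = 37.252 kPa
FS = 32.334 / 37.252 = 0.868

FS = 0.87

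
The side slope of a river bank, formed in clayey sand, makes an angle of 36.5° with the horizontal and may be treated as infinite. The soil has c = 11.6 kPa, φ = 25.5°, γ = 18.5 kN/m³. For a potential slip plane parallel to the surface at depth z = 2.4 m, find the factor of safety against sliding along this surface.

FS = 1.19

For an infinite slope with a slip plane parallel to the surface (no pore pressure): FS = [c + γz cos²β tanφ] / [γz sinβ cosβ].
γz = 18.5·2.4 = 44.40 kN/m²
Numerator = 11.6 + 44.40·cos²36.5°·tan25.5° = 11.6 + 44.40·0.6462·0.4770 = 25.285 kPa
Denominator = 44.40·sin36.5°·cos36.5° = 44.40·0.5948·0.8039 = 21.230 kPa
FS = 25.285 / 21.230 = 1.191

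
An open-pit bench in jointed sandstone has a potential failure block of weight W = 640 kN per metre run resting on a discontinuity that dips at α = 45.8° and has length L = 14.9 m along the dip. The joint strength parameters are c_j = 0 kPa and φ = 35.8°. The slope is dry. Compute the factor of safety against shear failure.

Resolving the block weight along and normal to the plane and applying the Mohr–Coulomb strength on the joint:
N' = W cosα = 640·cos45.8° = 446.2 kN/m
Driving force T = W sinα = 640·sin45.8° = 458.8 kN/m
Resisting force R = c_j·L + N'·tanφ = 0·14.9 + 446.2·tan35.8° = 0.0 + 321.8 = 321.8 kN/m
FS = R / T = 321.8 / 458.8 = 0.701

FS = 0.70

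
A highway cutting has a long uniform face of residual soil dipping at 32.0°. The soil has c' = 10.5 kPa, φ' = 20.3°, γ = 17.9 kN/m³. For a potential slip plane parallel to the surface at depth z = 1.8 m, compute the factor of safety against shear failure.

For an infinite slope with a slip plane parallel to the surface (no pore pressure): FS = [c' + γz cos²β tanφ'] / [γz sinβ cosβ].
γz = 17.9·1.8 = 32.22 kN/m²
Numerator = 10.5 + 32.22·cos²32.0°·tan20.3° = 10.5 + 32.22·0.7192·0.3699 = 19.072 kPa
Denominator = 32.22·sin32.0°·cos32.0° = 32.22·0.5299·0.8480 = 14.480 kPa
FS = 19.072 / 14.480 = 1.317

FS = 1.32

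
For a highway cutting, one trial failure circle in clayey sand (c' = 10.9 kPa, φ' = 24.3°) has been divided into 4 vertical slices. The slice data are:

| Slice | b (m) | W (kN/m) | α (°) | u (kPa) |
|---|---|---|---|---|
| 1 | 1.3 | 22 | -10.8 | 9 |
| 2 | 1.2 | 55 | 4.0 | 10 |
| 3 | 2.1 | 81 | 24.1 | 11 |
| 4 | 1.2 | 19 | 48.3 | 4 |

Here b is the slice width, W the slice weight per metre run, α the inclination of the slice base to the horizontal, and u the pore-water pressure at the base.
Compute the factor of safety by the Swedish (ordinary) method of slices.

Ordinary method of slices: FS = Σ[c'·Δl_i + (W_i cosα_i − u_i·Δl_i)·tanφ'] / Σ W_i sinα_i, with Δl_i = b_i / cosα_i.
Slice 1: Δl = 1.3/cos(-10.8°) = 1.323 m; N'_1 = 22·cos(-10.8°) − 9·1.323 = 9.7; c'Δl = 14.43; W sinα = -4.1
Slice 2: Δl = 1.2/cos4.0° = 1.203 m; N'_2 = 55·cos4.0° − 10·1.203 = 42.8; c'Δl = 13.11; W sinα = 3.8
Slice 3: Δl = 2.1/cos24.1° = 2.301 m; N'_3 = 81·cos24.1° − 11·2.301 = 48.6; c'Δl = 25.08; W sinα = 33.1
Slice 4: Δl = 1.2/cos48.3° = 1.804 m; N'_4 = 19·cos48.3° − 4·1.804 = 5.4; c'Δl = 19.66; W sinα = 14.2
Σc'Δl = 72.3 kN/m; ΣN' = 106.6 kN/m; ΣW sinα = 47.0 kN/m
Resisting = 72.3 + 106.6·tan24.3° = 72.3 + 48.1 = 120.4 kN/m
FS = 120.4 / 47.0 = 2.563

FS = 2.56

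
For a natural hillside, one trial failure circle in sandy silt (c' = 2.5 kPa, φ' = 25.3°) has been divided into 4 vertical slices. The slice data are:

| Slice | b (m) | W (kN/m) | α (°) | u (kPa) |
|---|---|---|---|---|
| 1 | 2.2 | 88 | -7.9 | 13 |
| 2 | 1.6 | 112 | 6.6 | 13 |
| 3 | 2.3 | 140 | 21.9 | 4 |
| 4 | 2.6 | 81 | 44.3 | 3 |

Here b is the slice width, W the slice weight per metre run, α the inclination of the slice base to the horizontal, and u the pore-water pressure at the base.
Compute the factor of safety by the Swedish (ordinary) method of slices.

FS = 1.59

Ordinary method of slices: FS = Σ[c'·Δl_i + (W_i cosα_i − u_i·Δl_i)·tanφ'] / Σ W_i sinα_i, with Δl_i = b_i / cosα_i.
Slice 1: Δl = 2.2/cos(-7.9°) = 2.221 m; N'_1 = 88·cos(-7.9°) − 13·2.221 = 58.3; c'Δl = 5.55; W sinα = -12.1
Slice 2: Δl = 1.6/cos6.6° = 1.611 m; N'_2 = 112·cos6.6° − 13·1.611 = 90.3; c'Δl = 4.03; W sinα = 12.9
Slice 3: Δl = 2.3/cos21.9° = 2.479 m; N'_3 = 140·cos21.9° − 4·2.479 = 120.0; c'Δl = 6.20; W sinα = 52.2
Slice 4: Δl = 2.6/cos44.3° = 3.633 m; N'_4 = 81·cos44.3° − 3·3.633 = 47.1; c'Δl = 9.08; W sinα = 56.6
Σc'Δl = 24.9 kN/m; ΣN' = 315.7 kN/m; ΣW sinα = 109.6 kN/m
Resisting = 24.9 + 315.7·tan25.3° = 24.9 + 149.2 = 174.1 kN/m
FS = 174.1 / 109.6 = 1.589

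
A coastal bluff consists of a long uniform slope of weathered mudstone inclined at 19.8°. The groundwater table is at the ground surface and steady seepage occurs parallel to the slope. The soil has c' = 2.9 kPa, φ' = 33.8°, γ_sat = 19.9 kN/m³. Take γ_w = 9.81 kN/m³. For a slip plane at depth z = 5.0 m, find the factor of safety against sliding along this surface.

With seepage parallel to the slope and the water table at the surface, the effective normal stress on the slip plane uses the buoyant unit weight γ' = γ_sat − γ_w while the driving shear stress uses γ_sat:
FS = [c' + γ' z cos²β tanφ'] / [γ_sat z sinβ cosβ]
γ' = 19.9 − 9.81 = 10.09 kN/m³
Numerator = 2.9 + 10.09·5.0·cos²19.8°·tan33.8° = 2.9 + 10.09·5.0·0.8853·0.6694 = 32.798 kPa
Denominator = 19.9·5.0·sin19.8°·cos19.8° = 19.9·5.0·0.3387·0.9409 = 31.712 kPa
FS = 32.798 / 31.712 = 1.034

FS = 1.03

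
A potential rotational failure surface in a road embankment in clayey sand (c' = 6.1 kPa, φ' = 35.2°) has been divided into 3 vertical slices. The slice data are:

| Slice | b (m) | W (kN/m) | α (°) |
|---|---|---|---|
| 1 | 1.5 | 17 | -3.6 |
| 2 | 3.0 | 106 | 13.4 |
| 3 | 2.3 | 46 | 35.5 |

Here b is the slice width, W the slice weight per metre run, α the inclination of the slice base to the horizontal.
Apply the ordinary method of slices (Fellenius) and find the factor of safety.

FS = 3.11

Ordinary method of slices: FS = Σ[c'·Δl_i + (W_i cosα_i)·tanφ'] / Σ W_i sinα_i, with Δl_i = b_i / cosα_i.
Slice 1: Δl = 1.5/cos(-3.6°) = 1.503 m; N'_1 = 17·cos(-3.6°) = 17.0; c'Δl = 9.17; W sinα = -1.1
Slice 2: Δl = 3.0/cos13.4° = 3.084 m; N'_2 = 106·cos13.4° = 103.1; c'Δl = 18.81; W sinα = 24.6
Slice 3: Δl = 2.3/cos35.5° = 2.825 m; N'_3 = 46·cos35.5° = 37.4; c'Δl = 17.23; W sinα = 26.7
Σc'Δl = 45.2 kN/m; ΣN' = 157.5 kN/m; ΣW sinα = 50.2 kN/m
Resisting = 45.2 + 157.5·tan35.2° = 45.2 + 111.1 = 156.3 kN/m
FS = 156.3 / 50.2 = 3.114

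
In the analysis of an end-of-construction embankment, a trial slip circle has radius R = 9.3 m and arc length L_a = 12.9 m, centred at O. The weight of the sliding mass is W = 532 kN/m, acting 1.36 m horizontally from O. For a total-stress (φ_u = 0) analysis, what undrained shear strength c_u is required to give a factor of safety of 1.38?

c_u = 8.3 kPa

FS = c_u·L_a·R / (W·d), so c_u = FS·W·d / (L_a·R).
c_u = 1.38·532·1.36 / (12.90·9.3) = 998.5 / 119.97 = 8.32 kPa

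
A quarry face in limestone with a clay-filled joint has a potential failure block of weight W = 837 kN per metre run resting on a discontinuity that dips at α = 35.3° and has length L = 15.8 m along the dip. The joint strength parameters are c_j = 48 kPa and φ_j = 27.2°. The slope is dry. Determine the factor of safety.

Resolving the block weight along and normal to the plane and applying the Mohr–Coulomb strength on the joint:
N' = W cosα = 837·cos35.3° = 683.1 kN/m
Driving force T = W sinα = 837·sin35.3° = 483.7 kN/m
Resisting force R = c_j·L + N'·tanφ_j = 48·15.8 + 683.1·tan27.2° = 758.4 + 351.1 = 1109.5 kN/m
FS = R / T = 1109.5 / 483.7 = 2.294

FS = 2.29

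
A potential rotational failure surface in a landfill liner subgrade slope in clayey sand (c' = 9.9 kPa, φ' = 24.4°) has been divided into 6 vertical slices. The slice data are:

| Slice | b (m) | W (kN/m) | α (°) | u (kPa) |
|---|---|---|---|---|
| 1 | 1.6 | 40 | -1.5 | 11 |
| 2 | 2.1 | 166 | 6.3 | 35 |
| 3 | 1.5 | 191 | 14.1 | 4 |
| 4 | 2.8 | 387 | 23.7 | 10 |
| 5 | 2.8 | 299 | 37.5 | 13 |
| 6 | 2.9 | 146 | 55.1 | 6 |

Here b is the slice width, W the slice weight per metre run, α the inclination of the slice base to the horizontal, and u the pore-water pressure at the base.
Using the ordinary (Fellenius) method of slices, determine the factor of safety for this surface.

Ordinary method of slices: FS = Σ[c'·Δl_i + (W_i cosα_i − u_i·Δl_i)·tanφ'] / Σ W_i sinα_i, with Δl_i = b_i / cosα_i.
Slice 1: Δl = 1.6/cos(-1.5°) = 1.601 m; N'_1 = 40·cos(-1.5°) − 11·1.601 = 22.4; c'Δl = 15.85; W sinα = -1.0
Slice 2: Δl = 2.1/cos6.3° = 2.113 m; N'_2 = 166·cos6.3° − 35·2.113 = 91.1; c'Δl = 20.92; W sinα = 18.2
Slice 3: Δl = 1.5/cos14.1° = 1.547 m; N'_3 = 191·cos14.1° − 4·1.547 = 179.1; c'Δl = 15.31; W sinα = 46.5
Slice 4: Δl = 2.8/cos23.7° = 3.058 m; N'_4 = 387·cos23.7° − 10·3.058 = 323.8; c'Δl = 30.27; W sinα = 155.6
Slice 5: Δl = 2.8/cos37.5° = 3.529 m; N'_5 = 299·cos37.5° − 13·3.529 = 191.3; c'Δl = 34.94; W sinα = 182.0
Slice 6: Δl = 2.9/cos55.1° = 5.069 m; N'_6 = 146·cos55.1° − 6·5.069 = 53.1; c'Δl = 50.18; W sinα = 119.7
Σc'Δl = 167.5 kN/m; ΣN' = 860.7 kN/m; ΣW sinα = 521.0 kN/m
Resisting = 167.5 + 860.7·tan24.4° = 167.5 + 390.4 = 557.9 kN/m
FS = 557.9 / 521.0 = 1.071

FS = 1.07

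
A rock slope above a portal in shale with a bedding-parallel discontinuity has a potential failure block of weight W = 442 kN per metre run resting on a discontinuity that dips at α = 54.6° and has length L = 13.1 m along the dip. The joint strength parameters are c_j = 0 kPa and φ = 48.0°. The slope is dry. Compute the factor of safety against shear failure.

Resolving the block weight along and normal to the plane and applying the Mohr–Coulomb strength on the joint:
N' = W cosα = 442·cos54.6° = 256.0 kN/m
Driving force T = W sinα = 442·sin54.6° = 360.3 kN/m
Resisting force R = c_j·L + N'·tanφ = 0·13.1 + 256.0·tan48.0° = 0.0 + 284.4 = 284.4 kN/m
FS = R / T = 284.4 / 360.3 = 0.789

FS = 0.79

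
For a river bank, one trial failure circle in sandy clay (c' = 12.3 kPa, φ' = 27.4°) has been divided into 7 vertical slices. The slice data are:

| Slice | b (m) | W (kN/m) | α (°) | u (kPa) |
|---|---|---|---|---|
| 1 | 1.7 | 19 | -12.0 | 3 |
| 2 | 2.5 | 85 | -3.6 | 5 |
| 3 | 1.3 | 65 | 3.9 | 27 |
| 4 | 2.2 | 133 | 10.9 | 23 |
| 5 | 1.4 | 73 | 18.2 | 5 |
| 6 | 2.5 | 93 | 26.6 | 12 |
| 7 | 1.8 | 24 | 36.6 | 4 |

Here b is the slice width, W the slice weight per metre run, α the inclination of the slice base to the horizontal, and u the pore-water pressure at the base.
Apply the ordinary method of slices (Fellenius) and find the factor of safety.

Ordinary method of slices: FS = Σ[c'·Δl_i + (W_i cosα_i − u_i·Δl_i)·tanφ'] / Σ W_i sinα_i, with Δl_i = b_i / cosα_i.
Slice 1: Δl = 1.7/cos(-12.0°) = 1.738 m; N'_1 = 19·cos(-12.0°) − 3·1.738 = 13.4; c'Δl = 21.38; W sinα = -4.0
Slice 2: Δl = 2.5/cos(-3.6°) = 2.505 m; N'_2 = 85·cos(-3.6°) − 5·2.505 = 72.3; c'Δl = 30.81; W sinα = -5.3
Slice 3: Δl = 1.3/cos3.9° = 1.303 m; N'_3 = 65·cos3.9° − 27·1.303 = 29.7; c'Δl = 16.03; W sinα = 4.4
Slice 4: Δl = 2.2/cos10.9° = 2.240 m; N'_4 = 133·cos10.9° − 23·2.240 = 79.1; c'Δl = 27.56; W sinα = 25.1
Slice 5: Δl = 1.4/cos18.2° = 1.474 m; N'_5 = 73·cos18.2° − 5·1.474 = 62.0; c'Δl = 18.13; W sinα = 22.8
Slice 6: Δl = 2.5/cos26.6° = 2.796 m; N'_6 = 93·cos26.6° − 12·2.796 = 49.6; c'Δl = 34.39; W sinα = 41.6
Slice 7: Δl = 1.8/cos36.6° = 2.242 m; N'_7 = 24·cos36.6° − 4·2.242 = 10.3; c'Δl = 27.58; W sinα = 14.3
Σc'Δl = 175.9 kN/m; ΣN' = 316.3 kN/m; ΣW sinα = 99.0 kN/m
Resisting = 175.9 + 316.3·tan27.4° = 175.9 + 164.0 = 339.8 kN/m
FS = 339.8 / 99.0 = 3.431

FS = 3.43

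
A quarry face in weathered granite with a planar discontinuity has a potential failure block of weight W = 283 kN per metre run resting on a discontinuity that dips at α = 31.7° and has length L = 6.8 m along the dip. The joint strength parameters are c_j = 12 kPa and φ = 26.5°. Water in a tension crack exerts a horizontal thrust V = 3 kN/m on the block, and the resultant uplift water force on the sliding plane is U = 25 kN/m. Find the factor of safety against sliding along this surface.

Resolving the block weight along and normal to the plane and applying the Mohr–Coulomb strength on the joint:
N' = W cosα − U − V sinα = 283·cos31.7° − 25 − 3·sin31.7° = 214.2 kN/m
Driving force T = W sinα + V cosα = 283·sin31.7° + 3·cos31.7° = 151.3 kN/m
Resisting force R = c_j·L + N'·tanφ = 12·6.8 + 214.2·tan26.5° = 81.6 + 106.8 = 188.4 kN/m
FS = R / T = 188.4 / 151.3 = 1.246

FS = 1.25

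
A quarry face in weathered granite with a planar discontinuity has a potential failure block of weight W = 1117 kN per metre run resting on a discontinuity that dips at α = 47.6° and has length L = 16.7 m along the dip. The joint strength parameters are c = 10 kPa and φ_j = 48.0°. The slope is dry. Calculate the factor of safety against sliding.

Resolving the block weight along and normal to the plane and applying the Mohr–Coulomb strength on the joint:
N' = W cosα = 1117·cos47.6° = 753.2 kN/m
Driving force T = W sinα = 1117·sin47.6° = 824.9 kN/m
Resisting force R = c·L + N'·tanφ_j = 10·16.7 + 753.2·tan48.0° = 167.0 + 836.5 = 1003.5 kN/m
FS = R / T = 1003.5 / 824.9 = 1.217

FS = 1.22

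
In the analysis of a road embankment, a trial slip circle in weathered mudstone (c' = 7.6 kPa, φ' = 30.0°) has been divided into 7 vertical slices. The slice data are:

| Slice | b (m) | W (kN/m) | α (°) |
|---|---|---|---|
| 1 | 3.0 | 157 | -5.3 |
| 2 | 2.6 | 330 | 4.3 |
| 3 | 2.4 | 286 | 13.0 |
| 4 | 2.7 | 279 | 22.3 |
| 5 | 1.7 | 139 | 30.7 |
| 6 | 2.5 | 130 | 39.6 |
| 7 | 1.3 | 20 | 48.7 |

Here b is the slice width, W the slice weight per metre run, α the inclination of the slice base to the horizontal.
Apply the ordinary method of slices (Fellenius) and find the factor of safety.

FS = 2.47

Ordinary method of slices: FS = Σ[c'·Δl_i + (W_i cosα_i)·tanφ'] / Σ W_i sinα_i, with Δl_i = b_i / cosα_i.
Slice 1: Δl = 3.0/cos(-5.3°) = 3.013 m; N'_1 = 157·cos(-5.3°) = 156.3; c'Δl = 22.90; W sinα = -14.5
Slice 2: Δl = 2.6/cos4.3° = 2.607 m; N'_2 = 330·cos4.3° = 329.1; c'Δl = 19.82; W sinα = 24.7
Slice 3: Δl = 2.4/cos13.0° = 2.463 m; N'_3 = 286·cos13.0° = 278.7; c'Δl = 18.72; W sinα = 64.3
Slice 4: Δl = 2.7/cos22.3° = 2.918 m; N'_4 = 279·cos22.3° = 258.1; c'Δl = 22.18; W sinα = 105.9
Slice 5: Δl = 1.7/cos30.7° = 1.977 m; N'_5 = 139·cos30.7° = 119.5; c'Δl = 15.03; W sinα = 71.0
Slice 6: Δl = 2.5/cos39.6° = 3.245 m; N'_6 = 130·cos39.6° = 100.2; c'Δl = 24.66; W sinα = 82.9
Slice 7: Δl = 1.3/cos48.7° = 1.970 m; N'_7 = 20·cos48.7° = 13.2; c'Δl = 14.97; W sinα = 15.0
Σc'Δl = 138.3 kN/m; ΣN' = 1255.1 kN/m; ΣW sinα = 349.3 kN/m
Resisting = 138.3 + 1255.1·tan30.0° = 138.3 + 724.6 = 862.9 kN/m
FS = 862.9 / 349.3 = 2.470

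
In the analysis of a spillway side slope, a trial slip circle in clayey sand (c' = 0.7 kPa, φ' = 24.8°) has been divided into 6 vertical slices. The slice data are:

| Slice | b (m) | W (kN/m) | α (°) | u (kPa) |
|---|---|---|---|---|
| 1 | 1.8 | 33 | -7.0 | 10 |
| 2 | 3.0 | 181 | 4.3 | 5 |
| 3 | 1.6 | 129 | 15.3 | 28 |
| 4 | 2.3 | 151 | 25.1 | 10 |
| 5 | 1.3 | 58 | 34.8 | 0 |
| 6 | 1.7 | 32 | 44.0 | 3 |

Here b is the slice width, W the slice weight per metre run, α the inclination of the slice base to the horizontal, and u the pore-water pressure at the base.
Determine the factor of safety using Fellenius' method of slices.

FS = 1.28

Ordinary method of slices: FS = Σ[c'·Δl_i + (W_i cosα_i − u_i·Δl_i)·tanφ'] / Σ W_i sinα_i, with Δl_i = b_i / cosα_i.
Slice 1: Δl = 1.8/cos(-7.0°) = 1.814 m; N'_1 = 33·cos(-7.0°) − 10·1.814 = 14.6; c'Δl = 1.27; W sinα = -4.0
Slice 2: Δl = 3.0/cos4.3° = 3.008 m; N'_2 = 181·cos4.3° − 5·3.008 = 165.4; c'Δl = 2.11; W sinα = 13.6
Slice 3: Δl = 1.6/cos15.3° = 1.659 m; N'_3 = 129·cos15.3° − 28·1.659 = 78.0; c'Δl = 1.16; W sinα = 34.0
Slice 4: Δl = 2.3/cos25.1° = 2.540 m; N'_4 = 151·cos25.1° − 10·2.540 = 111.3; c'Δl = 1.78; W sinα = 64.1
Slice 5: Δl = 1.3/cos34.8° = 1.583 m; N'_5 = 58·cos34.8° − 0·1.583 = 47.6; c'Δl = 1.11; W sinα = 33.1
Slice 6: Δl = 1.7/cos44.0° = 2.363 m; N'_6 = 32·cos44.0° − 3·2.363 = 15.9; c'Δl = 1.65; W sinα = 22.2
Σc'Δl = 9.1 kN/m; ΣN' = 432.9 kN/m; ΣW sinα = 163.0 kN/m
Resisting = 9.1 + 432.9·tan24.8° = 9.1 + 200.0 = 209.1 kN/m
FS = 209.1 / 163.0 = 1.283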